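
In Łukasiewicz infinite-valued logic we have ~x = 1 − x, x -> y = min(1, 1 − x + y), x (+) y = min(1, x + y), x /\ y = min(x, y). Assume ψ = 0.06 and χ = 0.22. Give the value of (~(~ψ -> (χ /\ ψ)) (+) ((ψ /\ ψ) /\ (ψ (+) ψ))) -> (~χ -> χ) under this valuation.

~ψ = 1 − 0.06 = 0.94
χ /\ ψ = min(0.22, 0.06) = 0.06
~ψ -> (χ /\ ψ) = min(1, 1 − 0.94 + 0.06) = min(1, 0.12) = 0.12
~(~ψ -> (χ /\ ψ)) = 1 − 0.12 = 0.88
ψ /\ ψ = min(0.06, 0.06) = 0.06
ψ (+) ψ = min(1, 0.06 + 0.06) = min(1, 0.12) = 0.12
(ψ /\ ψ) /\ (ψ (+) ψ) = min(0.06, 0.12) = 0.06
~(~ψ -> (χ /\ ψ)) (+) ((ψ /\ ψ) /\ (ψ (+) ψ)) = min(1, 0.88 + 0.06) = min(1, 0.94) = 0.94
~χ = 1 − 0.22 = 0.78
~χ -> χ = min(1, 1 − 0.78 + 0.22) = min(1, 0.44) = 0.44
(~(~ψ -> (χ /\ ψ)) (+) ((ψ /\ ψ) /\ (ψ (+) ψ))) -> (~χ -> χ) = min(1, 1 − 0.94 + 0.44) = min(1, 0.50) = 0.50

0.50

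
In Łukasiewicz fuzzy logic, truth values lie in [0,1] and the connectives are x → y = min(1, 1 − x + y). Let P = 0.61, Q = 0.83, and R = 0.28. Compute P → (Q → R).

Q → R = min(1, 1 − 0.83 + 0.28) = min(1, 0.45) = 0.45
P → (Q → R) = min(1, 1 − 0.61 + 0.45) = min(1, 0.84) = 0.84

0.84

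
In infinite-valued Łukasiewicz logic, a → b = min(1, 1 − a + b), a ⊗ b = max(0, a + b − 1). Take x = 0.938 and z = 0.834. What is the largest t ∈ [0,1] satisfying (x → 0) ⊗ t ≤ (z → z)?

1.000

x → 0 = min(1, 1 − 0.938 + 0.000) = min(1, 0.062) = 0.062
So the left factor is x → 0 = 0.062.
z → z = min(1, 1 − 0.834 + 0.834) = min(1, 1.000) = 1.000
So the right-hand bound is z → z = 1.000.
The residuum of the Łukasiewicz t-norm gives the supremum: min(1, 1 − 0.062 + 1.000).
1 − 0.062 + 1.000 = 1.938, so t = min(1, 1.938) = 1.000.
Check: 0.062 ⊗ 1.000 = max(0, 0.062) = 0.062 ≤ 1.000.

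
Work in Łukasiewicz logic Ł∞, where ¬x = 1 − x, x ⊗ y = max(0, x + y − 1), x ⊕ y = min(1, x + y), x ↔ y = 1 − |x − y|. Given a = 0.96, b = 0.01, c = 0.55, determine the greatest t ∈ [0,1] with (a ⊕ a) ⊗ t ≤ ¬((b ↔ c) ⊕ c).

0.00

a ⊕ a = min(1, 0.96 + 0.96) = min(1, 1.92) = 1.00
So the left factor is a ⊕ a = 1.00.
b ↔ c = 1 − |0.01 − 0.55| = 1 − 0.54 = 0.46
(b ↔ c) ⊕ c = min(1, 0.46 + 0.55) = min(1, 1.01) = 1.00
¬((b ↔ c) ⊕ c) = 1 − 1.00 = 0.00
So the right-hand bound is ¬((b ↔ c) ⊕ c) = 0.00.
The residuum of the Łukasiewicz t-norm gives the supremum: min(1, 1 − 1.00 + 0.00).
1 − 1.00 + 0.00 = 0.00, so t = min(1, 0.00) = 0.00.
Check: 1.00 ⊗ 0.00 = max(0, 0.00) = 0.00 ≤ 0.00.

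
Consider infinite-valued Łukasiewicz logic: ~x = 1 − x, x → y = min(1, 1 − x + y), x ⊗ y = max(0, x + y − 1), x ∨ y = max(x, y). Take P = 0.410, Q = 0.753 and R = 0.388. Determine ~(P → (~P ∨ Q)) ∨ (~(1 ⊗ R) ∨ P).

0.612

~P = 1 − 0.410 = 0.590
~P ∨ Q = max(0.590, 0.753) = 0.753
P → (~P ∨ Q) = min(1, 1 − 0.410 + 0.753) = min(1, 1.343) = 1.000
~(P → (~P ∨ Q)) = 1 − 1.000 = 0.000
1 ⊗ R = max(0, 1.000 + 0.388 − 1) = max(0, 0.388) = 0.388
~(1 ⊗ R) = 1 − 0.388 = 0.612
~(1 ⊗ R) ∨ P = max(0.612, 0.410) = 0.612
~(P → (~P ∨ Q)) ∨ (~(1 ⊗ R) ∨ P) = max(0.000, 0.612) = 0.612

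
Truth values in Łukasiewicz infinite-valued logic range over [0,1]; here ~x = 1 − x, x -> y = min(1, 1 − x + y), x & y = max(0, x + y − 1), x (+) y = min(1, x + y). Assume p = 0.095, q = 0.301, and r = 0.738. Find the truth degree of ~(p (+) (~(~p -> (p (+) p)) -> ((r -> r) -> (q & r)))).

~p = 1 − 0.095 = 0.905
p (+) p = min(1, 0.095 + 0.095) = min(1, 0.190) = 0.190
~p -> (p (+) p) = min(1, 1 − 0.905 + 0.190) = min(1, 0.285) = 0.285
~(~p -> (p (+) p)) = 1 − 0.285 = 0.715
r -> r = min(1, 1 − 0.738 + 0.738) = min(1, 1.000) = 1.000
q & r = max(0, 0.301 + 0.738 − 1) = max(0, 0.039) = 0.039
(r -> r) -> (q & r) = min(1, 1 − 1.000 + 0.039) = min(1, 0.039) = 0.039
~(~p -> (p (+) p)) -> ((r -> r) -> (q & r)) = min(1, 1 − 0.715 + 0.039) = min(1, 0.324) = 0.324
p (+) (~(~p -> (p (+) p)) -> ((r -> r) -> (q & r))) = min(1, 0.095 + 0.324) = min(1, 0.419) = 0.419
~(p (+) (~(~p -> (p (+) p)) -> ((r -> r) -> (q & r)))) = 1 − 0.419 = 0.581

0.581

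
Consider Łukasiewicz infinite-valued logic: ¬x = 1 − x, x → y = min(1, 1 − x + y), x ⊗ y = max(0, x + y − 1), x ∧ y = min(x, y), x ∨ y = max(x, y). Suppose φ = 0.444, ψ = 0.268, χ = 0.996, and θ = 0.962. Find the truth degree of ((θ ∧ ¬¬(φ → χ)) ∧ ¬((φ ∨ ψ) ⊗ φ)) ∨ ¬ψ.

0.962

φ → χ = min(1, 1 − 0.444 + 0.996) = min(1, 1.552) = 1.000
¬(φ → χ) = 1 − 1.000 = 0.000
¬¬(φ → χ) = 1 − 0.000 = 1.000
θ ∧ ¬¬(φ → χ) = min(0.962, 1.000) = 0.962
φ ∨ ψ = max(0.444, 0.268) = 0.444
(φ ∨ ψ) ⊗ φ = max(0, 0.444 + 0.444 − 1) = max(0, -0.112) = 0.000
¬((φ ∨ ψ) ⊗ φ) = 1 − 0.000 = 1.000
(θ ∧ ¬¬(φ → χ)) ∧ ¬((φ ∨ ψ) ⊗ φ) = min(0.962, 1.000) = 0.962
¬ψ = 1 − 0.268 = 0.732
((θ ∧ ¬¬(φ → χ)) ∧ ¬((φ ∨ ψ) ⊗ φ)) ∨ ¬ψ = max(0.962, 0.732) = 0.962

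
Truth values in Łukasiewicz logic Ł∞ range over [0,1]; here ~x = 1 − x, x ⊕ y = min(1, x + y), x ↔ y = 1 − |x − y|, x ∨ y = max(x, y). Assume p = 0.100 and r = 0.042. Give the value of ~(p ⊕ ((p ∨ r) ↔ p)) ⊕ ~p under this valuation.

p ∨ r = max(0.100, 0.042) = 0.100
(p ∨ r) ↔ p = 1 − |0.100 − 0.100| = 1 − 0.000 = 1.000
p ⊕ ((p ∨ r) ↔ p) = min(1, 0.100 + 1.000) = min(1, 1.100) = 1.000
~(p ⊕ ((p ∨ r) ↔ p)) = 1 − 1.000 = 0.000
~p = 1 − 0.100 = 0.900
~(p ⊕ ((p ∨ r) ↔ p)) ⊕ ~p = min(1, 0.000 + 0.900) = min(1, 0.900) = 0.900

0.900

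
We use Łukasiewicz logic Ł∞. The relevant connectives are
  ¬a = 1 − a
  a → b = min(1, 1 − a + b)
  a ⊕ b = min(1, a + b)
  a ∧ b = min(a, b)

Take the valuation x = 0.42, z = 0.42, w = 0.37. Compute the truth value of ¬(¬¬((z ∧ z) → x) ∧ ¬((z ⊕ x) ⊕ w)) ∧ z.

0.42

z ∧ z = min(0.42, 0.42) = 0.42
(z ∧ z) → x = min(1, 1 − 0.42 + 0.42) = min(1, 1.00) = 1.00
¬((z ∧ z) → x) = 1 − 1.00 = 0.00
¬¬((z ∧ z) → x) = 1 − 0.00 = 1.00
z ⊕ x = min(1, 0.42 + 0.42) = min(1, 0.84) = 0.84
(z ⊕ x) ⊕ w = min(1, 0.84 + 0.37) = min(1, 1.21) = 1.00
¬((z ⊕ x) ⊕ w) = 1 − 1.00 = 0.00
¬¬((z ∧ z) → x) ∧ ¬((z ⊕ x) ⊕ w) = min(1.00, 0.00) = 0.00
¬(¬¬((z ∧ z) → x) ∧ ¬((z ⊕ x) ⊕ w)) = 1 − 0.00 = 1.00
¬(¬¬((z ∧ z) → x) ∧ ¬((z ⊕ x) ⊕ w)) ∧ z = min(1.00, 0.42) = 0.42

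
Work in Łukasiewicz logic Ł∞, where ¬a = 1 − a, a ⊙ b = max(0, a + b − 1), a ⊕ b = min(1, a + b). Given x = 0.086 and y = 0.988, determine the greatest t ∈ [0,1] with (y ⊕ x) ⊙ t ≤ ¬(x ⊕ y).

0.000

y ⊕ x = min(1, 0.988 + 0.086) = min(1, 1.074) = 1.000
So the left factor is y ⊕ x = 1.000.
x ⊕ y = min(1, 0.086 + 0.988) = min(1, 1.074) = 1.000
¬(x ⊕ y) = 1 − 1.000 = 0.000
So the right-hand bound is ¬(x ⊕ y) = 0.000.
The residuum of the Łukasiewicz t-norm gives the supremum: min(1, 1 − 1.000 + 0.000).
1 − 1.000 + 0.000 = 0.000, so t = min(1, 0.000) = 0.000.
Check: 1.000 ⊙ 0.000 = max(0, 0.000) = 0.000 ≤ 0.000.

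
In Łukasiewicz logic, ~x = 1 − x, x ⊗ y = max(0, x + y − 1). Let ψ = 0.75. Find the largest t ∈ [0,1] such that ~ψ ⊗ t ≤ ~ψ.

~ψ = 1 − 0.75 = 0.25
So the left factor is ~ψ = 0.25.
So the right-hand bound is ~ψ = 0.25.
The residuum of the Łukasiewicz t-norm gives the supremum: min(1, 1 − 0.25 + 0.25).
1 − 0.25 + 0.25 = 1.00, so t = min(1, 1.00) = 1.00.
Check: 0.25 ⊗ 1.00 = max(0, 0.25) = 0.25 ≤ 0.25.

1.00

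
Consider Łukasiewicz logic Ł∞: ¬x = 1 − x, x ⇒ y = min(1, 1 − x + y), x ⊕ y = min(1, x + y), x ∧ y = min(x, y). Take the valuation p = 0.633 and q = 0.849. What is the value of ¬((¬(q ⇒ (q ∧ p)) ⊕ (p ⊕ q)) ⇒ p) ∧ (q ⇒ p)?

q ∧ p = min(0.849, 0.633) = 0.633
q ⇒ (q ∧ p) = min(1, 1 − 0.849 + 0.633) = min(1, 0.784) = 0.784
¬(q ⇒ (q ∧ p)) = 1 − 0.784 = 0.216
p ⊕ q = min(1, 0.633 + 0.849) = min(1, 1.482) = 1.000
¬(q ⇒ (q ∧ p)) ⊕ (p ⊕ q) = min(1, 0.216 + 1.000) = min(1, 1.216) = 1.000
(¬(q ⇒ (q ∧ p)) ⊕ (p ⊕ q)) ⇒ p = min(1, 1 − 1.000 + 0.633) = min(1, 0.633) = 0.633
¬((¬(q ⇒ (q ∧ p)) ⊕ (p ⊕ q)) ⇒ p) = 1 − 0.633 = 0.367
q ⇒ p = min(1, 1 − 0.849 + 0.633) = min(1, 0.784) = 0.784
¬((¬(q ⇒ (q ∧ p)) ⊕ (p ⊕ q)) ⇒ p) ∧ (q ⇒ p) = min(0.367, 0.784) = 0.367

0.367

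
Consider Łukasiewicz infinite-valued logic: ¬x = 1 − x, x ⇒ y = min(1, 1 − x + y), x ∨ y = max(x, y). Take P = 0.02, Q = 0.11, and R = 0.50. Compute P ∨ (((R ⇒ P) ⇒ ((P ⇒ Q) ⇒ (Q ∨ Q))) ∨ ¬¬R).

R ⇒ P = min(1, 1 − 0.50 + 0.02) = min(1, 0.52) = 0.52
P ⇒ Q = min(1, 1 − 0.02 + 0.11) = min(1, 1.09) = 1.00
Q ∨ Q = max(0.11, 0.11) = 0.11
(P ⇒ Q) ⇒ (Q ∨ Q) = min(1, 1 − 1.00 + 0.11) = min(1, 0.11) = 0.11
(R ⇒ P) ⇒ ((P ⇒ Q) ⇒ (Q ∨ Q)) = min(1, 1 − 0.52 + 0.11) = min(1, 0.59) = 0.59
¬R = 1 − 0.50 = 0.50
¬¬R = 1 − 0.50 = 0.50
((R ⇒ P) ⇒ ((P ⇒ Q) ⇒ (Q ∨ Q))) ∨ ¬¬R = max(0.59, 0.50) = 0.59
P ∨ (((R ⇒ P) ⇒ ((P ⇒ Q) ⇒ (Q ∨ Q))) ∨ ¬¬R) = max(0.02, 0.59) = 0.59

0.59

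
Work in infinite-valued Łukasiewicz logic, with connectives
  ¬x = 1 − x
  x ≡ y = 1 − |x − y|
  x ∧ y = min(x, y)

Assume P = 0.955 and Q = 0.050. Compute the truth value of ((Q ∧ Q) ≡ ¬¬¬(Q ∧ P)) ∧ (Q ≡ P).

Q ∧ Q = min(0.050, 0.050) = 0.050
Q ∧ P = min(0.050, 0.955) = 0.050
¬(Q ∧ P) = 1 − 0.050 = 0.950
¬¬(Q ∧ P) = 1 − 0.950 = 0.050
¬¬¬(Q ∧ P) = 1 − 0.050 = 0.950
(Q ∧ Q) ≡ ¬¬¬(Q ∧ P) = 1 − |0.050 − 0.950| = 1 − 0.900 = 0.100
Q ≡ P = 1 − |0.050 − 0.955| = 1 − 0.905 = 0.095
((Q ∧ Q) ≡ ¬¬¬(Q ∧ P)) ∧ (Q ≡ P) = min(0.100, 0.095) = 0.095

0.095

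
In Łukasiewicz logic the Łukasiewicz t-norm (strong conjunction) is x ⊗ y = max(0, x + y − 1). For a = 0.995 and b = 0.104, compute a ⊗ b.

0.099

a ⊗ b = max(0, 0.995 + 0.104 − 1) = max(0, 0.099) = 0.099
For comparison, the Gödel (minimum) t-norm min(x, y) would give 0.104.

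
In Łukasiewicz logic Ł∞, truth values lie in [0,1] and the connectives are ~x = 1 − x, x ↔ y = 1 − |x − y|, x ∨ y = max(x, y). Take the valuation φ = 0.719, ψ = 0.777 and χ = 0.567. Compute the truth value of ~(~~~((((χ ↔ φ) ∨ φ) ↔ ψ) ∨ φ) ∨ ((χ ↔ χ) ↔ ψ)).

χ ↔ φ = 1 − |0.567 − 0.719| = 1 − 0.152 = 0.848
(χ ↔ φ) ∨ φ = max(0.848, 0.719) = 0.848
((χ ↔ φ) ∨ φ) ↔ ψ = 1 − |0.848 − 0.777| = 1 − 0.071 = 0.929
(((χ ↔ φ) ∨ φ) ↔ ψ) ∨ φ = max(0.929, 0.719) = 0.929
~((((χ ↔ φ) ∨ φ) ↔ ψ) ∨ φ) = 1 − 0.929 = 0.071
~~((((χ ↔ φ) ∨ φ) ↔ ψ) ∨ φ) = 1 − 0.071 = 0.929
~~~((((χ ↔ φ) ∨ φ) ↔ ψ) ∨ φ) = 1 − 0.929 = 0.071
χ ↔ χ = 1 − |0.567 − 0.567| = 1 − 0.000 = 1.000
(χ ↔ χ) ↔ ψ = 1 − |1.000 − 0.777| = 1 − 0.223 = 0.777
~~~((((χ ↔ φ) ∨ φ) ↔ ψ) ∨ φ) ∨ ((χ ↔ χ) ↔ ψ) = max(0.071, 0.777) = 0.777
~(~~~((((χ ↔ φ) ∨ φ) ↔ ψ) ∨ φ) ∨ ((χ ↔ χ) ↔ ψ)) = 1 − 0.777 = 0.223

0.223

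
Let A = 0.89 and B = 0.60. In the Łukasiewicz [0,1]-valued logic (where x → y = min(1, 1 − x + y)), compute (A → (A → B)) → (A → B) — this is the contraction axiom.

0.89

A → B = min(1, 1 − 0.89 + 0.60) = min(1, 0.71) = 0.71
A → (A → B) = min(1, 1 − 0.89 + 0.71) = min(1, 0.82) = 0.82
(A → (A → B)) → (A → B) = min(1, 1 − 0.82 + 0.71) = min(1, 0.89) = 0.89
(The value 0.89 < 1 shows this instance is not satisfied; fails in Ł∞ (the t-norm is not idempotent).)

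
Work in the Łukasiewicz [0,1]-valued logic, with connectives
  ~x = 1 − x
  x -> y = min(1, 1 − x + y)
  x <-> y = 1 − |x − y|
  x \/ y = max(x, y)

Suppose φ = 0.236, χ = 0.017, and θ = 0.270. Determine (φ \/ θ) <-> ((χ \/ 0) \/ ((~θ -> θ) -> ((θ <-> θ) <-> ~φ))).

0.270

φ \/ θ = max(0.236, 0.270) = 0.270
χ \/ 0 = max(0.017, 0.000) = 0.017
~θ = 1 − 0.270 = 0.730
~θ -> θ = min(1, 1 − 0.730 + 0.270) = min(1, 0.540) = 0.540
θ <-> θ = 1 − |0.270 − 0.270| = 1 − 0.000 = 1.000
~φ = 1 − 0.236 = 0.764
(θ <-> θ) <-> ~φ = 1 − |1.000 − 0.764| = 1 − 0.236 = 0.764
(~θ -> θ) -> ((θ <-> θ) <-> ~φ) = min(1, 1 − 0.540 + 0.764) = min(1, 1.224) = 1.000
(χ \/ 0) \/ ((~θ -> θ) -> ((θ <-> θ) <-> ~φ)) = max(0.017, 1.000) = 1.000
(φ \/ θ) <-> ((χ \/ 0) \/ ((~θ -> θ) -> ((θ <-> θ) <-> ~φ))) = 1 − |0.270 − 1.000| = 1 − 0.730 = 0.270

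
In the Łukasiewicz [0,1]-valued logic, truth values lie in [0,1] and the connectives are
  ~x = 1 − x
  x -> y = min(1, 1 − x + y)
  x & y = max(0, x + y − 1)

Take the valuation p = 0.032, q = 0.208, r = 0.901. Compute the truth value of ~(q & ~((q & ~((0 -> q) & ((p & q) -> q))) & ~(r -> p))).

0.792

0 -> q = min(1, 1 − 0.000 + 0.208) = min(1, 1.208) = 1.000
p & q = max(0, 0.032 + 0.208 − 1) = max(0, -0.760) = 0.000
(p & q) -> q = min(1, 1 − 0.000 + 0.208) = min(1, 1.208) = 1.000
(0 -> q) & ((p & q) -> q) = max(0, 1.000 + 1.000 − 1) = max(0, 1.000) = 1.000
~((0 -> q) & ((p & q) -> q)) = 1 − 1.000 = 0.000
q & ~((0 -> q) & ((p & q) -> q)) = max(0, 0.208 + 0.000 − 1) = max(0, -0.792) = 0.000
r -> p = min(1, 1 − 0.901 + 0.032) = min(1, 0.131) = 0.131
~(r -> p) = 1 − 0.131 = 0.869
(q & ~((0 -> q) & ((p & q) -> q))) & ~(r -> p) = max(0, 0.000 + 0.869 − 1) = max(0, -0.131) = 0.000
~((q & ~((0 -> q) & ((p & q) -> q))) & ~(r -> p)) = 1 − 0.000 = 1.000
q & ~((q & ~((0 -> q) & ((p & q) -> q))) & ~(r -> p)) = max(0, 0.208 + 1.000 − 1) = max(0, 0.208) = 0.208
~(q & ~((q & ~((0 -> q) & ((p & q) -> q))) & ~(r -> p))) = 1 − 0.208 = 0.792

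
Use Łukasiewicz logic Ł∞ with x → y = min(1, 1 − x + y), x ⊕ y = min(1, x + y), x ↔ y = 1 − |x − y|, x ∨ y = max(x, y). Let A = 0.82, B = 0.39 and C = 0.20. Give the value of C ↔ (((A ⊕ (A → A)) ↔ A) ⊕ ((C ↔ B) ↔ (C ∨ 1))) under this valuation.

A → A = min(1, 1 − 0.82 + 0.82) = min(1, 1.00) = 1.00
A ⊕ (A → A) = min(1, 0.82 + 1.00) = min(1, 1.82) = 1.00
(A ⊕ (A → A)) ↔ A = 1 − |1.00 − 0.82| = 1 − 0.18 = 0.82
C ↔ B = 1 − |0.20 − 0.39| = 1 − 0.19 = 0.81
C ∨ 1 = max(0.20, 1.00) = 1.00
(C ↔ B) ↔ (C ∨ 1) = 1 − |0.81 − 1.00| = 1 − 0.19 = 0.81
((A ⊕ (A → A)) ↔ A) ⊕ ((C ↔ B) ↔ (C ∨ 1)) = min(1, 0.82 + 0.81) = min(1, 1.63) = 1.00
C ↔ (((A ⊕ (A → A)) ↔ A) ⊕ ((C ↔ B) ↔ (C ∨ 1))) = 1 − |0.20 − 1.00| = 1 − 0.80 = 0.20

0.20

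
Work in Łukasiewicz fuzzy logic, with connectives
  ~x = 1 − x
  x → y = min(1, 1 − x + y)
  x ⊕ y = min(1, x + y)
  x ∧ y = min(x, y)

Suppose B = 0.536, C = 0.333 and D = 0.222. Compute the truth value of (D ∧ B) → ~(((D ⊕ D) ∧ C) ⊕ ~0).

0.778

D ∧ B = min(0.222, 0.536) = 0.222
D ⊕ D = min(1, 0.222 + 0.222) = min(1, 0.444) = 0.444
(D ⊕ D) ∧ C = min(0.444, 0.333) = 0.333
~0 = 1 − 0.000 = 1.000
((D ⊕ D) ∧ C) ⊕ ~0 = min(1, 0.333 + 1.000) = min(1, 1.333) = 1.000
~(((D ⊕ D) ∧ C) ⊕ ~0) = 1 − 1.000 = 0.000
(D ∧ B) → ~(((D ⊕ D) ∧ C) ⊕ ~0) = min(1, 1 − 0.222 + 0.000) = min(1, 0.778) = 0.778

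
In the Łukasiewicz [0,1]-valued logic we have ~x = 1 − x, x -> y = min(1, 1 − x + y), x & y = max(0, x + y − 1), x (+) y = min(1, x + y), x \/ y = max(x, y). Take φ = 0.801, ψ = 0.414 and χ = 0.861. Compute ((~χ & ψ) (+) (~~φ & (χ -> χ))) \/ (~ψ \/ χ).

~χ = 1 − 0.861 = 0.139
~χ & ψ = max(0, 0.139 + 0.414 − 1) = max(0, -0.447) = 0.000
~φ = 1 − 0.801 = 0.199
~~φ = 1 − 0.199 = 0.801
χ -> χ = min(1, 1 − 0.861 + 0.861) = min(1, 1.000) = 1.000
~~φ & (χ -> χ) = max(0, 0.801 + 1.000 − 1) = max(0, 0.801) = 0.801
(~χ & ψ) (+) (~~φ & (χ -> χ)) = min(1, 0.000 + 0.801) = min(1, 0.801) = 0.801
~ψ = 1 − 0.414 = 0.586
~ψ \/ χ = max(0.586, 0.861) = 0.861
((~χ & ψ) (+) (~~φ & (χ -> χ))) \/ (~ψ \/ χ) = max(0.801, 0.861) = 0.861

0.861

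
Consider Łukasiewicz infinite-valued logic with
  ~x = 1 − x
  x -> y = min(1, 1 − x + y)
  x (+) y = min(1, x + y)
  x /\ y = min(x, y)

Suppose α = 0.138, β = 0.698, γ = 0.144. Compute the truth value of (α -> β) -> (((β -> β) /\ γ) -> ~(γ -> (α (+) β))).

α -> β = min(1, 1 − 0.138 + 0.698) = min(1, 1.560) = 1.000
β -> β = min(1, 1 − 0.698 + 0.698) = min(1, 1.000) = 1.000
(β -> β) /\ γ = min(1.000, 0.144) = 0.144
α (+) β = min(1, 0.138 + 0.698) = min(1, 0.836) = 0.836
γ -> (α (+) β) = min(1, 1 − 0.144 + 0.836) = min(1, 1.692) = 1.000
~(γ -> (α (+) β)) = 1 − 1.000 = 0.000
((β -> β) /\ γ) -> ~(γ -> (α (+) β)) = min(1, 1 − 0.144 + 0.000) = min(1, 0.856) = 0.856
(α -> β) -> (((β -> β) /\ γ) -> ~(γ -> (α (+) β))) = min(1, 1 − 1.000 + 0.856) = min(1, 0.856) = 0.856

0.856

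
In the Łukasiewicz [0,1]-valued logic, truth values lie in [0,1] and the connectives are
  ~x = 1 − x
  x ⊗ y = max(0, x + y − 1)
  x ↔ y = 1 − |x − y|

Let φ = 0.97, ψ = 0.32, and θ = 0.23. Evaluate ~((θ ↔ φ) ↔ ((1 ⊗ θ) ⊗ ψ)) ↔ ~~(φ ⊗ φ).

0.32

θ ↔ φ = 1 − |0.23 − 0.97| = 1 − 0.74 = 0.26
1 ⊗ θ = max(0, 1.00 + 0.23 − 1) = max(0, 0.23) = 0.23
(1 ⊗ θ) ⊗ ψ = max(0, 0.23 + 0.32 − 1) = max(0, -0.45) = 0.00
(θ ↔ φ) ↔ ((1 ⊗ θ) ⊗ ψ) = 1 − |0.26 − 0.00| = 1 − 0.26 = 0.74
~((θ ↔ φ) ↔ ((1 ⊗ θ) ⊗ ψ)) = 1 − 0.74 = 0.26
φ ⊗ φ = max(0, 0.97 + 0.97 − 1) = max(0, 0.94) = 0.94
~(φ ⊗ φ) = 1 − 0.94 = 0.06
~~(φ ⊗ φ) = 1 − 0.06 = 0.94
~((θ ↔ φ) ↔ ((1 ⊗ θ) ⊗ ψ)) ↔ ~~(φ ⊗ φ) = 1 − |0.26 − 0.94| = 1 − 0.68 = 0.32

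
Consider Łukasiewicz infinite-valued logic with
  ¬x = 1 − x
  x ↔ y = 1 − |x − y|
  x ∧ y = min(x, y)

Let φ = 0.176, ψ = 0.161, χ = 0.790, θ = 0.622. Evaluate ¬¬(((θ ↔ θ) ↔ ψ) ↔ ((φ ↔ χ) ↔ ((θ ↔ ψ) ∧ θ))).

θ ↔ θ = 1 − |0.622 − 0.622| = 1 − 0.000 = 1.000
(θ ↔ θ) ↔ ψ = 1 − |1.000 − 0.161| = 1 − 0.839 = 0.161
φ ↔ χ = 1 − |0.176 − 0.790| = 1 − 0.614 = 0.386
θ ↔ ψ = 1 − |0.622 − 0.161| = 1 − 0.461 = 0.539
(θ ↔ ψ) ∧ θ = min(0.539, 0.622) = 0.539
(φ ↔ χ) ↔ ((θ ↔ ψ) ∧ θ) = 1 − |0.386 − 0.539| = 1 − 0.153 = 0.847
((θ ↔ θ) ↔ ψ) ↔ ((φ ↔ χ) ↔ ((θ ↔ ψ) ∧ θ)) = 1 − |0.161 − 0.847| = 1 − 0.686 = 0.314
¬(((θ ↔ θ) ↔ ψ) ↔ ((φ ↔ χ) ↔ ((θ ↔ ψ) ∧ θ))) = 1 − 0.314 = 0.686
¬¬(((θ ↔ θ) ↔ ψ) ↔ ((φ ↔ χ) ↔ ((θ ↔ ψ) ∧ θ))) = 1 − 0.686 = 0.314

0.314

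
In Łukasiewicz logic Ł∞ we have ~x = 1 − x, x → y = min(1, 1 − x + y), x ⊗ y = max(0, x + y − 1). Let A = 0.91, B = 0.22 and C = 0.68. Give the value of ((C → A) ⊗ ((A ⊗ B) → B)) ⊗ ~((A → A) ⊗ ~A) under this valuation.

C → A = min(1, 1 − 0.68 + 0.91) = min(1, 1.23) = 1.00
A ⊗ B = max(0, 0.91 + 0.22 − 1) = max(0, 0.13) = 0.13
(A ⊗ B) → B = min(1, 1 − 0.13 + 0.22) = min(1, 1.09) = 1.00
(C → A) ⊗ ((A ⊗ B) → B) = max(0, 1.00 + 1.00 − 1) = max(0, 1.00) = 1.00
A → A = min(1, 1 − 0.91 + 0.91) = min(1, 1.00) = 1.00
~A = 1 − 0.91 = 0.09
(A → A) ⊗ ~A = max(0, 1.00 + 0.09 − 1) = max(0, 0.09) = 0.09
~((A → A) ⊗ ~A) = 1 − 0.09 = 0.91
((C → A) ⊗ ((A ⊗ B) → B)) ⊗ ~((A → A) ⊗ ~A) = max(0, 1.00 + 0.91 − 1) = max(0, 0.91) = 0.91

0.91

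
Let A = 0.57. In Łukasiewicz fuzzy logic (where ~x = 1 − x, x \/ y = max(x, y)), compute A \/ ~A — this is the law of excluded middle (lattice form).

0.57

~A = 1 − 0.57 = 0.43
A \/ ~A = max(0.57, 0.43) = 0.57
(The value 0.57 < 1 shows this instance is not satisfied; not a Ł∞-tautology — its value is max(a, 1−a).)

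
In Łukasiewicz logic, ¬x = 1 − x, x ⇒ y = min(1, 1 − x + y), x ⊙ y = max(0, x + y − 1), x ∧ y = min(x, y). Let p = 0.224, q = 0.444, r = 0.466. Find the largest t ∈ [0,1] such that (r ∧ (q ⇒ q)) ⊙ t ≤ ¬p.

1.000

q ⇒ q = min(1, 1 − 0.444 + 0.444) = min(1, 1.000) = 1.000
r ∧ (q ⇒ q) = min(0.466, 1.000) = 0.466
So the left factor is r ∧ (q ⇒ q) = 0.466.
¬p = 1 − 0.224 = 0.776
So the right-hand bound is ¬p = 0.776.
The residuum of the Łukasiewicz t-norm gives the supremum: min(1, 1 − 0.466 + 0.776).
1 − 0.466 + 0.776 = 1.310, so t = min(1, 1.310) = 1.000.
Check: 0.466 ⊙ 1.000 = max(0, 0.466) = 0.466 ≤ 0.776.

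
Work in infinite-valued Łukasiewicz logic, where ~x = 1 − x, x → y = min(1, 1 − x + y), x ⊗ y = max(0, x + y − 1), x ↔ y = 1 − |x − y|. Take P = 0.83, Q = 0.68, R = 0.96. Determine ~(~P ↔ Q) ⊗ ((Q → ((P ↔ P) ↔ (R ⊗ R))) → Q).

~P = 1 − 0.83 = 0.17
~P ↔ Q = 1 − |0.17 − 0.68| = 1 − 0.51 = 0.49
~(~P ↔ Q) = 1 − 0.49 = 0.51
P ↔ P = 1 − |0.83 − 0.83| = 1 − 0.00 = 1.00
R ⊗ R = max(0, 0.96 + 0.96 − 1) = max(0, 0.92) = 0.92
(P ↔ P) ↔ (R ⊗ R) = 1 − |1.00 − 0.92| = 1 − 0.08 = 0.92
Q → ((P ↔ P) ↔ (R ⊗ R)) = min(1, 1 − 0.68 + 0.92) = min(1, 1.24) = 1.00
(Q → ((P ↔ P) ↔ (R ⊗ R))) → Q = min(1, 1 − 1.00 + 0.68) = min(1, 0.68) = 0.68
~(~P ↔ Q) ⊗ ((Q → ((P ↔ P) ↔ (R ⊗ R))) → Q) = max(0, 0.51 + 0.68 − 1) = max(0, 0.19) = 0.19

0.19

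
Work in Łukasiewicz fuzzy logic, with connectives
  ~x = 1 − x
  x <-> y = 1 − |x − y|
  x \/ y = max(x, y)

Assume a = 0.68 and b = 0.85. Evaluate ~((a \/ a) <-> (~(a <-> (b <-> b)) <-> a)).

a \/ a = max(0.68, 0.68) = 0.68
b <-> b = 1 − |0.85 − 0.85| = 1 − 0.00 = 1.00
a <-> (b <-> b) = 1 − |0.68 − 1.00| = 1 − 0.32 = 0.68
~(a <-> (b <-> b)) = 1 − 0.68 = 0.32
~(a <-> (b <-> b)) <-> a = 1 − |0.32 − 0.68| = 1 − 0.36 = 0.64
(a \/ a) <-> (~(a <-> (b <-> b)) <-> a) = 1 − |0.68 − 0.64| = 1 − 0.04 = 0.96
~((a \/ a) <-> (~(a <-> (b <-> b)) <-> a)) = 1 − 0.96 = 0.04

0.04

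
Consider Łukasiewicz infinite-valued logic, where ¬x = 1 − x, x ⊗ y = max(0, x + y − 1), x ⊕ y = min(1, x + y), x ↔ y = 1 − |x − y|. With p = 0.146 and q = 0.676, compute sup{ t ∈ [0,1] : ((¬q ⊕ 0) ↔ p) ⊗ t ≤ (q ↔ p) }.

¬q = 1 − 0.676 = 0.324
¬q ⊕ 0 = min(1, 0.324 + 0.000) = min(1, 0.324) = 0.324
(¬q ⊕ 0) ↔ p = 1 − |0.324 − 0.146| = 1 − 0.178 = 0.822
So the left factor is (¬q ⊕ 0) ↔ p = 0.822.
q ↔ p = 1 − |0.676 − 0.146| = 1 − 0.530 = 0.470
So the right-hand bound is q ↔ p = 0.470.
The residuum of the Łukasiewicz t-norm gives the supremum: min(1, 1 − 0.822 + 0.470).
1 − 0.822 + 0.470 = 0.648, so t = min(1, 0.648) = 0.648.
Check: 0.822 ⊗ 0.648 = max(0, 0.470) = 0.470 ≤ 0.470.

0.648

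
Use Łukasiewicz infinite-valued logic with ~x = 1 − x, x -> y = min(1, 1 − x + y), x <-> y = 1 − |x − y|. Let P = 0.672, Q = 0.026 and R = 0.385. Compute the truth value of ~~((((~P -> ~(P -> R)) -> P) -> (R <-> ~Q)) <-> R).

0.687

~P = 1 − 0.672 = 0.328
P -> R = min(1, 1 − 0.672 + 0.385) = min(1, 0.713) = 0.713
~(P -> R) = 1 − 0.713 = 0.287
~P -> ~(P -> R) = min(1, 1 − 0.328 + 0.287) = min(1, 0.959) = 0.959
(~P -> ~(P -> R)) -> P = min(1, 1 − 0.959 + 0.672) = min(1, 0.713) = 0.713
~Q = 1 − 0.026 = 0.974
R <-> ~Q = 1 − |0.385 − 0.974| = 1 − 0.589 = 0.411
((~P -> ~(P -> R)) -> P) -> (R <-> ~Q) = min(1, 1 − 0.713 + 0.411) = min(1, 0.698) = 0.698
(((~P -> ~(P -> R)) -> P) -> (R <-> ~Q)) <-> R = 1 − |0.698 − 0.385| = 1 − 0.313 = 0.687
~((((~P -> ~(P -> R)) -> P) -> (R <-> ~Q)) <-> R) = 1 − 0.687 = 0.313
~~((((~P -> ~(P -> R)) -> P) -> (R <-> ~Q)) <-> R) = 1 − 0.313 = 0.687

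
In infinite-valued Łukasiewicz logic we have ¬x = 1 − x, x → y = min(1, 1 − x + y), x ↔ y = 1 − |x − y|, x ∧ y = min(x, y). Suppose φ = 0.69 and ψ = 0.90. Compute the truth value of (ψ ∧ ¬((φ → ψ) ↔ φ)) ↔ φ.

0.62

φ → ψ = min(1, 1 − 0.69 + 0.90) = min(1, 1.21) = 1.00
(φ → ψ) ↔ φ = 1 − |1.00 − 0.69| = 1 − 0.31 = 0.69
¬((φ → ψ) ↔ φ) = 1 − 0.69 = 0.31
ψ ∧ ¬((φ → ψ) ↔ φ) = min(0.90, 0.31) = 0.31
(ψ ∧ ¬((φ → ψ) ↔ φ)) ↔ φ = 1 − |0.31 − 0.69| = 1 − 0.38 = 0.62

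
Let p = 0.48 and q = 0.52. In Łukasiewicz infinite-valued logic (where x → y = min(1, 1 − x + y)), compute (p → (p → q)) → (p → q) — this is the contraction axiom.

1.00

p → q = min(1, 1 − 0.48 + 0.52) = min(1, 1.04) = 1.00
p → (p → q) = min(1, 1 − 0.48 + 1.00) = min(1, 1.52) = 1.00
(p → (p → q)) → (p → q) = min(1, 1 − 1.00 + 1.00) = min(1, 1.00) = 1.00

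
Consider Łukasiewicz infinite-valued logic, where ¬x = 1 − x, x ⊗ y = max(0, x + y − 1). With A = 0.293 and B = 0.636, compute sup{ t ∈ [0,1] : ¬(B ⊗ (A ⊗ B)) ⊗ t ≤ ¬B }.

A ⊗ B = max(0, 0.293 + 0.636 − 1) = max(0, -0.071) = 0.000
B ⊗ (A ⊗ B) = max(0, 0.636 + 0.000 − 1) = max(0, -0.364) = 0.000
¬(B ⊗ (A ⊗ B)) = 1 − 0.000 = 1.000
So the left factor is ¬(B ⊗ (A ⊗ B)) = 1.000.
¬B = 1 − 0.636 = 0.364
So the right-hand bound is ¬B = 0.364.
The residuum of the Łukasiewicz t-norm gives the supremum: min(1, 1 − 1.000 + 0.364).
1 − 1.000 + 0.364 = 0.364, so t = min(1, 0.364) = 0.364.
Check: 1.000 ⊗ 0.364 = max(0, 0.364) = 0.364 ≤ 0.364.

0.364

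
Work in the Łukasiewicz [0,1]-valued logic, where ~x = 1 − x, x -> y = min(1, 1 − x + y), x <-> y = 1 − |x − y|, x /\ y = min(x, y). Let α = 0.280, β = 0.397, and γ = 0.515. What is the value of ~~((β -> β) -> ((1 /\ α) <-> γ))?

β -> β = min(1, 1 − 0.397 + 0.397) = min(1, 1.000) = 1.000
1 /\ α = min(1.000, 0.280) = 0.280
(1 /\ α) <-> γ = 1 − |0.280 − 0.515| = 1 − 0.235 = 0.765
(β -> β) -> ((1 /\ α) <-> γ) = min(1, 1 − 1.000 + 0.765) = min(1, 0.765) = 0.765
~((β -> β) -> ((1 /\ α) <-> γ)) = 1 − 0.765 = 0.235
~~((β -> β) -> ((1 /\ α) <-> γ)) = 1 − 0.235 = 0.765

0.765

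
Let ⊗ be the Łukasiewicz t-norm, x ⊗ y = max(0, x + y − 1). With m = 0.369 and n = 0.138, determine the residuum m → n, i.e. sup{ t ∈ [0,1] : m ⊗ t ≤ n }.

The residuum of the Łukasiewicz t-norm gives the supremum: min(1, 1 − 0.369 + 0.138).
1 − 0.369 + 0.138 = 0.769, so t = min(1, 0.769) = 0.769.
Check: 0.369 ⊗ 0.769 = max(0, 0.138) = 0.138 ≤ 0.138.

0.769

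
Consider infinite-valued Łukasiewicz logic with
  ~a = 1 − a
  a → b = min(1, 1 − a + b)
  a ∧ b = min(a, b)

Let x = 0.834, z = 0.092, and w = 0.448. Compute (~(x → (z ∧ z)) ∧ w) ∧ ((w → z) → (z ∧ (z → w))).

0.448

z ∧ z = min(0.092, 0.092) = 0.092
x → (z ∧ z) = min(1, 1 − 0.834 + 0.092) = min(1, 0.258) = 0.258
~(x → (z ∧ z)) = 1 − 0.258 = 0.742
~(x → (z ∧ z)) ∧ w = min(0.742, 0.448) = 0.448
w → z = min(1, 1 − 0.448 + 0.092) = min(1, 0.644) = 0.644
z → w = min(1, 1 − 0.092 + 0.448) = min(1, 1.356) = 1.000
z ∧ (z → w) = min(0.092, 1.000) = 0.092
(w → z) → (z ∧ (z → w)) = min(1, 1 − 0.644 + 0.092) = min(1, 0.448) = 0.448
(~(x → (z ∧ z)) ∧ w) ∧ ((w → z) → (z ∧ (z → w))) = min(0.448, 0.448) = 0.448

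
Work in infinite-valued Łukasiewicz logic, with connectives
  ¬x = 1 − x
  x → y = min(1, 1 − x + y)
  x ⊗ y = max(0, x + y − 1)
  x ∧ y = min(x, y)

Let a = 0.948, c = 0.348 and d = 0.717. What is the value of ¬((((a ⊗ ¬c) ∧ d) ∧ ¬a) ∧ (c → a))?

0.948

¬c = 1 − 0.348 = 0.652
a ⊗ ¬c = max(0, 0.948 + 0.652 − 1) = max(0, 0.600) = 0.600
(a ⊗ ¬c) ∧ d = min(0.600, 0.717) = 0.600
¬a = 1 − 0.948 = 0.052
((a ⊗ ¬c) ∧ d) ∧ ¬a = min(0.600, 0.052) = 0.052
c → a = min(1, 1 − 0.348 + 0.948) = min(1, 1.600) = 1.000
(((a ⊗ ¬c) ∧ d) ∧ ¬a) ∧ (c → a) = min(0.052, 1.000) = 0.052
¬((((a ⊗ ¬c) ∧ d) ∧ ¬a) ∧ (c → a)) = 1 − 0.052 = 0.948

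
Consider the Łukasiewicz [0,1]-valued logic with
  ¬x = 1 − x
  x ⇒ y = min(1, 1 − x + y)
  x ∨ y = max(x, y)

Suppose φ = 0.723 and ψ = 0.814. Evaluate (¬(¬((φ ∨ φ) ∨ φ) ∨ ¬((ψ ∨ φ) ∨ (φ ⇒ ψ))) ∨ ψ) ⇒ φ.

0.909

φ ∨ φ = max(0.723, 0.723) = 0.723
(φ ∨ φ) ∨ φ = max(0.723, 0.723) = 0.723
¬((φ ∨ φ) ∨ φ) = 1 − 0.723 = 0.277
ψ ∨ φ = max(0.814, 0.723) = 0.814
φ ⇒ ψ = min(1, 1 − 0.723 + 0.814) = min(1, 1.091) = 1.000
(ψ ∨ φ) ∨ (φ ⇒ ψ) = max(0.814, 1.000) = 1.000
¬((ψ ∨ φ) ∨ (φ ⇒ ψ)) = 1 − 1.000 = 0.000
¬((φ ∨ φ) ∨ φ) ∨ ¬((ψ ∨ φ) ∨ (φ ⇒ ψ)) = max(0.277, 0.000) = 0.277
¬(¬((φ ∨ φ) ∨ φ) ∨ ¬((ψ ∨ φ) ∨ (φ ⇒ ψ))) = 1 − 0.277 = 0.723
¬(¬((φ ∨ φ) ∨ φ) ∨ ¬((ψ ∨ φ) ∨ (φ ⇒ ψ))) ∨ ψ = max(0.723, 0.814) = 0.814
(¬(¬((φ ∨ φ) ∨ φ) ∨ ¬((ψ ∨ φ) ∨ (φ ⇒ ψ))) ∨ ψ) ⇒ φ = min(1, 1 − 0.814 + 0.723) = min(1, 0.909) = 0.909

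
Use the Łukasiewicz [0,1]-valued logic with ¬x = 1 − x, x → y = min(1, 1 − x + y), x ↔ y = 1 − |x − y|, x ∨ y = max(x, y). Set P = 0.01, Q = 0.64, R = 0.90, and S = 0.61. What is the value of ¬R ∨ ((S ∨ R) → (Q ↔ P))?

¬R = 1 − 0.90 = 0.10
S ∨ R = max(0.61, 0.90) = 0.90
Q ↔ P = 1 − |0.64 − 0.01| = 1 − 0.63 = 0.37
(S ∨ R) → (Q ↔ P) = min(1, 1 − 0.90 + 0.37) = min(1, 0.47) = 0.47
¬R ∨ ((S ∨ R) → (Q ↔ P)) = max(0.10, 0.47) = 0.47

0.47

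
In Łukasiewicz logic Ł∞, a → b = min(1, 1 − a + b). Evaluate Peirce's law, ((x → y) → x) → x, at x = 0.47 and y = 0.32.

x → y = min(1, 1 − 0.47 + 0.32) = min(1, 0.85) = 0.85
(x → y) → x = min(1, 1 − 0.85 + 0.47) = min(1, 0.62) = 0.62
((x → y) → x) → x = min(1, 1 − 0.62 + 0.47) = min(1, 0.85) = 0.85
(The value 0.85 < 1 shows this instance is not satisfied; not a Ł∞-tautology in general.)

0.85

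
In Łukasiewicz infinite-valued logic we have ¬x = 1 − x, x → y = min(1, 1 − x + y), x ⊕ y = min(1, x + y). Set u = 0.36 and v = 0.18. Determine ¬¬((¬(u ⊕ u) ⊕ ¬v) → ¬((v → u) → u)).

0.64

u ⊕ u = min(1, 0.36 + 0.36) = min(1, 0.72) = 0.72
¬(u ⊕ u) = 1 − 0.72 = 0.28
¬v = 1 − 0.18 = 0.82
¬(u ⊕ u) ⊕ ¬v = min(1, 0.28 + 0.82) = min(1, 1.10) = 1.00
v → u = min(1, 1 − 0.18 + 0.36) = min(1, 1.18) = 1.00
(v → u) → u = min(1, 1 − 1.00 + 0.36) = min(1, 0.36) = 0.36
¬((v → u) → u) = 1 − 0.36 = 0.64
(¬(u ⊕ u) ⊕ ¬v) → ¬((v → u) → u) = min(1, 1 − 1.00 + 0.64) = min(1, 0.64) = 0.64
¬((¬(u ⊕ u) ⊕ ¬v) → ¬((v → u) → u)) = 1 − 0.64 = 0.36
¬¬((¬(u ⊕ u) ⊕ ¬v) → ¬((v → u) → u)) = 1 − 0.36 = 0.64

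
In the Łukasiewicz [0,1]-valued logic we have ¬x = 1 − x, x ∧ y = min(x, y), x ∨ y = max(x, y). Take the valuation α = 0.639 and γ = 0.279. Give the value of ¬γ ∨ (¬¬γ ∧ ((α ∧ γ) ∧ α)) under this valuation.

0.721

¬γ = 1 − 0.279 = 0.721
¬¬γ = 1 − 0.721 = 0.279
α ∧ γ = min(0.639, 0.279) = 0.279
(α ∧ γ) ∧ α = min(0.279, 0.639) = 0.279
¬¬γ ∧ ((α ∧ γ) ∧ α) = min(0.279, 0.279) = 0.279
¬γ ∨ (¬¬γ ∧ ((α ∧ γ) ∧ α)) = max(0.721, 0.279) = 0.721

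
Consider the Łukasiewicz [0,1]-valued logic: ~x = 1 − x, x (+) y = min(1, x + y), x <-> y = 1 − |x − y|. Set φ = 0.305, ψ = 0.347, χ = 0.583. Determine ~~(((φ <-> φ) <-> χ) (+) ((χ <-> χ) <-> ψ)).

0.930

φ <-> φ = 1 − |0.305 − 0.305| = 1 − 0.000 = 1.000
(φ <-> φ) <-> χ = 1 − |1.000 − 0.583| = 1 − 0.417 = 0.583
χ <-> χ = 1 − |0.583 − 0.583| = 1 − 0.000 = 1.000
(χ <-> χ) <-> ψ = 1 − |1.000 − 0.347| = 1 − 0.653 = 0.347
((φ <-> φ) <-> χ) (+) ((χ <-> χ) <-> ψ) = min(1, 0.583 + 0.347) = min(1, 0.930) = 0.930
~(((φ <-> φ) <-> χ) (+) ((χ <-> χ) <-> ψ)) = 1 − 0.930 = 0.070
~~(((φ <-> φ) <-> χ) (+) ((χ <-> χ) <-> ψ)) = 1 − 0.070 = 0.930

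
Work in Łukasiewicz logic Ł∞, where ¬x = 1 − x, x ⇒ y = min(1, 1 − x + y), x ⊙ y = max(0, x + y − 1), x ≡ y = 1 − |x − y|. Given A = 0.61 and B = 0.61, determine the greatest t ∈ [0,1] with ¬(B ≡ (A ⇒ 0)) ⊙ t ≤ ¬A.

1.00

A ⇒ 0 = min(1, 1 − 0.61 + 0.00) = min(1, 0.39) = 0.39
B ≡ (A ⇒ 0) = 1 − |0.61 − 0.39| = 1 − 0.22 = 0.78
¬(B ≡ (A ⇒ 0)) = 1 − 0.78 = 0.22
So the left factor is ¬(B ≡ (A ⇒ 0)) = 0.22.
¬A = 1 − 0.61 = 0.39
So the right-hand bound is ¬A = 0.39.
The residuum of the Łukasiewicz t-norm gives the supremum: min(1, 1 − 0.22 + 0.39).
1 − 0.22 + 0.39 = 1.17, so t = min(1, 1.17) = 1.00.
Check: 0.22 ⊙ 1.00 = max(0, 0.22) = 0.22 ≤ 0.39.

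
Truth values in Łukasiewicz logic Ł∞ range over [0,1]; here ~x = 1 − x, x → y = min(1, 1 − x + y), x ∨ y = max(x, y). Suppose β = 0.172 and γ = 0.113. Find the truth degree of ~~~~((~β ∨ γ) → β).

~β = 1 − 0.172 = 0.828
~β ∨ γ = max(0.828, 0.113) = 0.828
(~β ∨ γ) → β = min(1, 1 − 0.828 + 0.172) = min(1, 0.344) = 0.344
~((~β ∨ γ) → β) = 1 − 0.344 = 0.656
~~((~β ∨ γ) → β) = 1 − 0.656 = 0.344
~~~((~β ∨ γ) → β) = 1 − 0.344 = 0.656
~~~~((~β ∨ γ) → β) = 1 − 0.656 = 0.344

0.344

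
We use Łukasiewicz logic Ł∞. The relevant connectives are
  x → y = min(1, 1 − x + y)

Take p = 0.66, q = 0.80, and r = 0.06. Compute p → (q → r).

0.60

q → r = min(1, 1 − 0.80 + 0.06) = min(1, 0.26) = 0.26
p → (q → r) = min(1, 1 − 0.66 + 0.26) = min(1, 0.60) = 0.60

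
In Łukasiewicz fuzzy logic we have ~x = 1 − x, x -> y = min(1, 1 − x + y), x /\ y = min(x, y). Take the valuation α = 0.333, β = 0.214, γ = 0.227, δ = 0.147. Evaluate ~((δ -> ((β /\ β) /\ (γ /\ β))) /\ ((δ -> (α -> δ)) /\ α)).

0.667

β /\ β = min(0.214, 0.214) = 0.214
γ /\ β = min(0.227, 0.214) = 0.214
(β /\ β) /\ (γ /\ β) = min(0.214, 0.214) = 0.214
δ -> ((β /\ β) /\ (γ /\ β)) = min(1, 1 − 0.147 + 0.214) = min(1, 1.067) = 1.000
α -> δ = min(1, 1 − 0.333 + 0.147) = min(1, 0.814) = 0.814
δ -> (α -> δ) = min(1, 1 − 0.147 + 0.814) = min(1, 1.667) = 1.000
(δ -> (α -> δ)) /\ α = min(1.000, 0.333) = 0.333
(δ -> ((β /\ β) /\ (γ /\ β))) /\ ((δ -> (α -> δ)) /\ α) = min(1.000, 0.333) = 0.333
~((δ -> ((β /\ β) /\ (γ /\ β))) /\ ((δ -> (α -> δ)) /\ α)) = 1 − 0.333 = 0.667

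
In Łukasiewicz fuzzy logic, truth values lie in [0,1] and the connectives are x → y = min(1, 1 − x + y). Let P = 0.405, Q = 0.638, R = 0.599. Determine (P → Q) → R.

0.599

P → Q = min(1, 1 − 0.405 + 0.638) = min(1, 1.233) = 1.000
(P → Q) → R = min(1, 1 − 1.000 + 0.599) = min(1, 0.599) = 0.599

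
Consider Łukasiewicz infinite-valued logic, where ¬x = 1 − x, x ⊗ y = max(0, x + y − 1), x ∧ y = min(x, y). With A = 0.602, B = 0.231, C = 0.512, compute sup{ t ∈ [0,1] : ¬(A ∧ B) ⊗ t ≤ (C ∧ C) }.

A ∧ B = min(0.602, 0.231) = 0.231
¬(A ∧ B) = 1 − 0.231 = 0.769
So the left factor is ¬(A ∧ B) = 0.769.
C ∧ C = min(0.512, 0.512) = 0.512
So the right-hand bound is C ∧ C = 0.512.
The residuum of the Łukasiewicz t-norm gives the supremum: min(1, 1 − 0.769 + 0.512).
1 − 0.769 + 0.512 = 0.743, so t = min(1, 0.743) = 0.743.
Check: 0.769 ⊗ 0.743 = max(0, 0.512) = 0.512 ≤ 0.512.

0.743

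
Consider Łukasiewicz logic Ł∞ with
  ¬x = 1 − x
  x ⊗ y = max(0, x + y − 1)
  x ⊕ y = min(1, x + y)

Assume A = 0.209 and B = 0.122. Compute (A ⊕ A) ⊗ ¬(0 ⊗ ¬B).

A ⊕ A = min(1, 0.209 + 0.209) = min(1, 0.418) = 0.418
¬B = 1 − 0.122 = 0.878
0 ⊗ ¬B = max(0, 0.000 + 0.878 − 1) = max(0, -0.122) = 0.000
¬(0 ⊗ ¬B) = 1 − 0.000 = 1.000
(A ⊕ A) ⊗ ¬(0 ⊗ ¬B) = max(0, 0.418 + 1.000 − 1) = max(0, 0.418) = 0.418

0.418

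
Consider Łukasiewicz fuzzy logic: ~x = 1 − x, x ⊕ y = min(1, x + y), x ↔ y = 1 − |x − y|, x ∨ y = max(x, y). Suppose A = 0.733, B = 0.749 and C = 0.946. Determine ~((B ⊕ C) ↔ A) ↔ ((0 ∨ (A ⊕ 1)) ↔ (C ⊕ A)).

0.267

B ⊕ C = min(1, 0.749 + 0.946) = min(1, 1.695) = 1.000
(B ⊕ C) ↔ A = 1 − |1.000 − 0.733| = 1 − 0.267 = 0.733
~((B ⊕ C) ↔ A) = 1 − 0.733 = 0.267
A ⊕ 1 = min(1, 0.733 + 1.000) = min(1, 1.733) = 1.000
0 ∨ (A ⊕ 1) = max(0.000, 1.000) = 1.000
C ⊕ A = min(1, 0.946 + 0.733) = min(1, 1.679) = 1.000
(0 ∨ (A ⊕ 1)) ↔ (C ⊕ A) = 1 − |1.000 − 1.000| = 1 − 0.000 = 1.000
~((B ⊕ C) ↔ A) ↔ ((0 ∨ (A ⊕ 1)) ↔ (C ⊕ A)) = 1 − |0.267 − 1.000| = 1 − 0.733 = 0.267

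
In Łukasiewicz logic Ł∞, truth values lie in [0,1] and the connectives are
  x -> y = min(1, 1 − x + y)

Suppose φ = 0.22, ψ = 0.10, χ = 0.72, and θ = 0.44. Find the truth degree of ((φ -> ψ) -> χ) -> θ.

0.60

φ -> ψ = min(1, 1 − 0.22 + 0.10) = min(1, 0.88) = 0.88
(φ -> ψ) -> χ = min(1, 1 − 0.88 + 0.72) = min(1, 0.84) = 0.84
((φ -> ψ) -> χ) -> θ = min(1, 1 − 0.84 + 0.44) = min(1, 0.60) = 0.60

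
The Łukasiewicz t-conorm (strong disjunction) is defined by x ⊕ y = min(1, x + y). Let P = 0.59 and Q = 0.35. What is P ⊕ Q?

P ⊕ Q = min(1, 0.59 + 0.35) = min(1, 0.94) = 0.94
For comparison, the Gödel t-conorm max(x, y) would give 0.59.

0.94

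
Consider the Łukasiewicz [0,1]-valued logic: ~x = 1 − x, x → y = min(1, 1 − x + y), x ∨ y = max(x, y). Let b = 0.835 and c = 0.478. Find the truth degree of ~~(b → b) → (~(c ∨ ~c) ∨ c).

b → b = min(1, 1 − 0.835 + 0.835) = min(1, 1.000) = 1.000
~(b → b) = 1 − 1.000 = 0.000
~~(b → b) = 1 − 0.000 = 1.000
~c = 1 − 0.478 = 0.522
c ∨ ~c = max(0.478, 0.522) = 0.522
~(c ∨ ~c) = 1 − 0.522 = 0.478
~(c ∨ ~c) ∨ c = max(0.478, 0.478) = 0.478
~~(b → b) → (~(c ∨ ~c) ∨ c) = min(1, 1 − 1.000 + 0.478) = min(1, 0.478) = 0.478

0.478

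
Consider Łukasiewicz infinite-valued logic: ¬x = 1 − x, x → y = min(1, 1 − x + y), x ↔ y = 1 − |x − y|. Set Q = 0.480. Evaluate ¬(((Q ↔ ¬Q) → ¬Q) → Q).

0.080

¬Q = 1 − 0.480 = 0.520
Q ↔ ¬Q = 1 − |0.480 − 0.520| = 1 − 0.040 = 0.960
(Q ↔ ¬Q) → ¬Q = min(1, 1 − 0.960 + 0.520) = min(1, 0.560) = 0.560
((Q ↔ ¬Q) → ¬Q) → Q = min(1, 1 − 0.560 + 0.480) = min(1, 0.920) = 0.920
¬(((Q ↔ ¬Q) → ¬Q) → Q) = 1 − 0.920 = 0.080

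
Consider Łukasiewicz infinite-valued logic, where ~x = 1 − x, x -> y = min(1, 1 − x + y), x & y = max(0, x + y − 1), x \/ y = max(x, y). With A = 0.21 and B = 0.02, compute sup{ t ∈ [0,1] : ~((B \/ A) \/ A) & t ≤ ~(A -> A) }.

0.21

B \/ A = max(0.02, 0.21) = 0.21
(B \/ A) \/ A = max(0.21, 0.21) = 0.21
~((B \/ A) \/ A) = 1 − 0.21 = 0.79
So the left factor is ~((B \/ A) \/ A) = 0.79.
A -> A = min(1, 1 − 0.21 + 0.21) = min(1, 1.00) = 1.00
~(A -> A) = 1 − 1.00 = 0.00
So the right-hand bound is ~(A -> A) = 0.00.
The residuum of the Łukasiewicz t-norm gives the supremum: min(1, 1 − 0.79 + 0.00).
1 − 0.79 + 0.00 = 0.21, so t = min(1, 0.21) = 0.21.
Check: 0.79 & 0.21 = max(0, 0.00) = 0.00 ≤ 0.00.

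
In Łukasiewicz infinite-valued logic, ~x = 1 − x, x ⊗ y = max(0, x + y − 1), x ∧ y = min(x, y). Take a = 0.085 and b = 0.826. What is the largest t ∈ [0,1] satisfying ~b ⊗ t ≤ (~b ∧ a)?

0.911

~b = 1 − 0.826 = 0.174
So the left factor is ~b = 0.174.
~b ∧ a = min(0.174, 0.085) = 0.085
So the right-hand bound is ~b ∧ a = 0.085.
The residuum of the Łukasiewicz t-norm gives the supremum: min(1, 1 − 0.174 + 0.085).
1 − 0.174 + 0.085 = 0.911, so t = min(1, 0.911) = 0.911.
Check: 0.174 ⊗ 0.911 = max(0, 0.085) = 0.085 ≤ 0.085.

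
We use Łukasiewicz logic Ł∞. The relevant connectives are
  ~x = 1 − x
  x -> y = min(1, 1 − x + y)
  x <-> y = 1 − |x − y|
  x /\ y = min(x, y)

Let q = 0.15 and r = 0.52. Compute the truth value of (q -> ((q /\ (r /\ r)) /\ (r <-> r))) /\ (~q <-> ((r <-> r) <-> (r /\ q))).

0.30

r /\ r = min(0.52, 0.52) = 0.52
q /\ (r /\ r) = min(0.15, 0.52) = 0.15
r <-> r = 1 − |0.52 − 0.52| = 1 − 0.00 = 1.00
(q /\ (r /\ r)) /\ (r <-> r) = min(0.15, 1.00) = 0.15
q -> ((q /\ (r /\ r)) /\ (r <-> r)) = min(1, 1 − 0.15 + 0.15) = min(1, 1.00) = 1.00
~q = 1 − 0.15 = 0.85
r /\ q = min(0.52, 0.15) = 0.15
(r <-> r) <-> (r /\ q) = 1 − |1.00 − 0.15| = 1 − 0.85 = 0.15
~q <-> ((r <-> r) <-> (r /\ q)) = 1 − |0.85 − 0.15| = 1 − 0.70 = 0.30
(q -> ((q /\ (r /\ r)) /\ (r <-> r))) /\ (~q <-> ((r <-> r) <-> (r /\ q))) = min(1.00, 0.30) = 0.30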